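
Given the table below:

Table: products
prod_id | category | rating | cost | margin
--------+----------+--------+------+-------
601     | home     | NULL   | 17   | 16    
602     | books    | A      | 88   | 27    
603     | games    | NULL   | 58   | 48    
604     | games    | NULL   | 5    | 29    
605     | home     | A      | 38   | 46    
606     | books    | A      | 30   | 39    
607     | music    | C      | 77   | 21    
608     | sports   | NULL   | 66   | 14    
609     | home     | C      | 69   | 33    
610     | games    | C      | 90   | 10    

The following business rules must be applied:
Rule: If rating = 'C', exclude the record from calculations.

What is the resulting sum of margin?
219

Step 1: Identify records where rating = 'C'
Step 2: The excluded records sum to 64
Step 3: Original total margin = 283
Step 4: Remaining total = 283 - 64 = 219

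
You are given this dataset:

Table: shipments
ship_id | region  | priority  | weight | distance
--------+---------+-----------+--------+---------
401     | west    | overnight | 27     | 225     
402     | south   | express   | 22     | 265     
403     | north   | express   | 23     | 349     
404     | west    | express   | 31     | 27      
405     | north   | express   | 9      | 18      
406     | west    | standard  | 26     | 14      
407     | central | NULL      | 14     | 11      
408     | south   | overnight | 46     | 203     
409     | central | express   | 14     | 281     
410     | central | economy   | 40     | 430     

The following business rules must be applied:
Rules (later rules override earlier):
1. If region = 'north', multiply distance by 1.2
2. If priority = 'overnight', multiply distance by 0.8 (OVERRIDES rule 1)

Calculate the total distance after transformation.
1810.8

Step 1: Rule 2 takes priority for records with priority = 'overnight'
  - 2 records: 428 × 0.8 = 342.4
Step 2: Rule 1 applies to remaining records with region = 'north'
  - 2 records: 367 × 1.2 = 440.4
Step 3: Other records unchanged: 1028
Step 4: Final sum = 342.4 + 440.4 + 1028 = 1810.8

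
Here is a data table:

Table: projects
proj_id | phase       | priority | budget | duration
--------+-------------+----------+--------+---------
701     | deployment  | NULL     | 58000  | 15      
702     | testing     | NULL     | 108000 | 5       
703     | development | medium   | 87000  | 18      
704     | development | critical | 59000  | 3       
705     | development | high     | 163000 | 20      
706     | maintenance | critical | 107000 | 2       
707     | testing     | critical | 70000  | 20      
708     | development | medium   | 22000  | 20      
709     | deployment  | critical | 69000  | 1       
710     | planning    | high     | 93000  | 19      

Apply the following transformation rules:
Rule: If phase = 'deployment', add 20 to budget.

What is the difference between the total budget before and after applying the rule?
40

Step 1: Original sum of budget = 836000
Step 2: 2 records have phase = 'deployment'
Step 3: Each affected record changes by 20
Step 4: Total change = 2 × 20 = 40
Step 5: New sum = 836000 + 40 = 836040
Step 6: Difference = |836040 - 836000| = 40
        (Sum increased by 40)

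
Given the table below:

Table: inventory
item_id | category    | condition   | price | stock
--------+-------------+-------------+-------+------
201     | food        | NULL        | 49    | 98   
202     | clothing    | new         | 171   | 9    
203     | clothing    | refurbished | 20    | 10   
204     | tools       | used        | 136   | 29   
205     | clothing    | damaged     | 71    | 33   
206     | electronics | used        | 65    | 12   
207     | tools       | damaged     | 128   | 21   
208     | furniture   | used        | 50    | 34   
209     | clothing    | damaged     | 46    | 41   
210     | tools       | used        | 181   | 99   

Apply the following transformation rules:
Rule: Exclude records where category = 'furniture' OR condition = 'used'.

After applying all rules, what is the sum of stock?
212

Step 1: Find records where category = 'furniture' OR condition = 'used'
Step 2: 4 records match, summing to 174
Step 3: Original sum: 386
Step 4: Remaining sum = 386 - 174 = 212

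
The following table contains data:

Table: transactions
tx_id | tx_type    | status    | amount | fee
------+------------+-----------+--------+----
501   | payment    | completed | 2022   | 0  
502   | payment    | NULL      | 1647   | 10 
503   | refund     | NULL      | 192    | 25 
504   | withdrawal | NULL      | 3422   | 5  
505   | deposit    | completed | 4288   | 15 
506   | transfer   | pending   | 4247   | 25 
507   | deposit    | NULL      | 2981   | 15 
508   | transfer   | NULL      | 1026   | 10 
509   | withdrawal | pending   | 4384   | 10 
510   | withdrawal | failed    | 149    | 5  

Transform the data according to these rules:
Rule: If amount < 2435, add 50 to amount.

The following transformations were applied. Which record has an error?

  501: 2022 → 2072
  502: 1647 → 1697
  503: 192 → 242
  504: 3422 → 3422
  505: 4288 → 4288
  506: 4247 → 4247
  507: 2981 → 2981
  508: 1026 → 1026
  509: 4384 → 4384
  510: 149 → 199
Record 508 has an error. The correct transformed value should be 1076, not 1026.

Step 1: Check each record against the rule
Step 2: Record 508 has amount = 1026
Step 3: Since 1026 < 2435, the bonus should have been applied
Step 4: Correct value = 1076, but claimed value = 1026
Conclusion: Record 508 has the error.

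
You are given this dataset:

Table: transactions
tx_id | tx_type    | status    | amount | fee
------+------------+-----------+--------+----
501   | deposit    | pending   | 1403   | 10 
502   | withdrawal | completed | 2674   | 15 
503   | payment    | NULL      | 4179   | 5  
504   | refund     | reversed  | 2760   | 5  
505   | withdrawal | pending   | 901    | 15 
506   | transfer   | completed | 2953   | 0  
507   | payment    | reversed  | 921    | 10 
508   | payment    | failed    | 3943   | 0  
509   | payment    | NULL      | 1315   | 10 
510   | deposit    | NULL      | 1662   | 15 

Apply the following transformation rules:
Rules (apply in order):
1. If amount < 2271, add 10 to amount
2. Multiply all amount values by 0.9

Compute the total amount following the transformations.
20484.9

Step 1: Apply Rule 1 - Add 10 to records with amount < 2271
  - 5 records affected: 6202 + (5 × 10) = 6252
  - Unaffected records: 16509
  - Sum after Rule 1: 22761
Step 2: Apply Rule 2 - Multiply all by 0.9
  - 22761 × 0.9 = 20484.9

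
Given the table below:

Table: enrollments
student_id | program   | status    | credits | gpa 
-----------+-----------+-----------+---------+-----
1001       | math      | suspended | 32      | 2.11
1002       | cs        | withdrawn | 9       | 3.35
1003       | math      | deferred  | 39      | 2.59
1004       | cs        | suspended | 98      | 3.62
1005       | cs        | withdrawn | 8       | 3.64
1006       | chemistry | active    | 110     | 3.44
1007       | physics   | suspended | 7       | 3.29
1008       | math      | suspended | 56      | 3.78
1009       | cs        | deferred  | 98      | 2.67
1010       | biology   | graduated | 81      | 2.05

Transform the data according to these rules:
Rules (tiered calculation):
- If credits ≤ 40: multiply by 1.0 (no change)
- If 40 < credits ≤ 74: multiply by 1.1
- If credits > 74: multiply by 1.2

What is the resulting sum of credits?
621.0

Step 1: Tier 1 (credits ≤ 40): 5 records, sum = 95 × 1.0 = 95.0
Step 2: Tier 2 (40 < credits ≤ 74): 1 records, sum = 56 × 1.1 = 61.6
Step 3: Tier 3 (credits > 74): 4 records, sum = 387 × 1.2 = 464.4
Step 4: Final sum = 95.0 + 61.6 + 464.4 = 621.0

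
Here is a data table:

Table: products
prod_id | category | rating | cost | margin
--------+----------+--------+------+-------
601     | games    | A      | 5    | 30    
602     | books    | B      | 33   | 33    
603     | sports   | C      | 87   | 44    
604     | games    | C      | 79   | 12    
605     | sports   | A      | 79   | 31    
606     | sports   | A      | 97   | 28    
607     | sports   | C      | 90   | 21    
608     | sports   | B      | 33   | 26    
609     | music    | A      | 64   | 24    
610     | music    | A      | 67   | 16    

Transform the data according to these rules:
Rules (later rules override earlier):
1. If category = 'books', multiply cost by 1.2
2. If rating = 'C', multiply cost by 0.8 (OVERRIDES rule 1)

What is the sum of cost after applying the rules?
589.4

Step 1: Rule 2 takes priority for records with rating = 'C'
  - 3 records: 256 × 0.8 = 204.8
Step 2: Rule 1 applies to remaining records with category = 'books'
  - 1 records: 33 × 1.2 = 39.6
Step 3: Other records unchanged: 345
Step 4: Final sum = 204.8 + 39.6 + 345 = 589.4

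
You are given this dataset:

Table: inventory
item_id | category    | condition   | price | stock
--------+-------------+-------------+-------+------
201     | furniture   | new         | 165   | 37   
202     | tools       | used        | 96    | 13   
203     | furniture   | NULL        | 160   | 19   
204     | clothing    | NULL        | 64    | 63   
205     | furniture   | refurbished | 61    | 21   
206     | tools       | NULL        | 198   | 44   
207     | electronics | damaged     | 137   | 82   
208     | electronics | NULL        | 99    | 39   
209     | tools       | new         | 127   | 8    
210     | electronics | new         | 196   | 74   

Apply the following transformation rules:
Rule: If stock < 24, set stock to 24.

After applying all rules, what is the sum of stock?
435

Step 1: 4 records have stock < 24
Step 2: These records originally summed to 61
Step 3: After setting to minimum: 4 × 24 = 96
Step 4: Unaffected records sum: 339
Step 5: Final sum = 96 + 339 = 435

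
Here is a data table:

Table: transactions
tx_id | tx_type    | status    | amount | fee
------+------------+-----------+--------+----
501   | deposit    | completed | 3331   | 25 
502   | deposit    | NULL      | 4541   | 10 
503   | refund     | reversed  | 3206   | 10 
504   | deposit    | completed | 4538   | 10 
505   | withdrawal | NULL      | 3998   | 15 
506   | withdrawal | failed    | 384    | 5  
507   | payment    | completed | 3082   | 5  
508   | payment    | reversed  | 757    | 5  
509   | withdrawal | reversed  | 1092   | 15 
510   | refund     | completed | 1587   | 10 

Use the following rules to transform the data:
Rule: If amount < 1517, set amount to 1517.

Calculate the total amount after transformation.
28834

Step 1: 3 records have amount < 1517
Step 2: These records originally summed to 2233
Step 3: After setting to minimum: 3 × 1517 = 4551
Step 4: Unaffected records sum: 24283
Step 5: Final sum = 4551 + 24283 = 28834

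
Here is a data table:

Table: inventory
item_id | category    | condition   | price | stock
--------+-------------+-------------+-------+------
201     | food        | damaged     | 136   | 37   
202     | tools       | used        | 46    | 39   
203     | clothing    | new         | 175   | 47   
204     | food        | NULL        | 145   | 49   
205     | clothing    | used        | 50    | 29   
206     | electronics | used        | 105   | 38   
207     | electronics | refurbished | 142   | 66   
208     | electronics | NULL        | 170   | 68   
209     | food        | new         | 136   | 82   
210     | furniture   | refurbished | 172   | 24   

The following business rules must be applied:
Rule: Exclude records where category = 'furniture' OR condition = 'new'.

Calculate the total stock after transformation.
326

Step 1: Find records where category = 'furniture' OR condition = 'new'
Step 2: 3 records match, summing to 153
Step 3: Original sum: 479
Step 4: Remaining sum = 479 - 153 = 326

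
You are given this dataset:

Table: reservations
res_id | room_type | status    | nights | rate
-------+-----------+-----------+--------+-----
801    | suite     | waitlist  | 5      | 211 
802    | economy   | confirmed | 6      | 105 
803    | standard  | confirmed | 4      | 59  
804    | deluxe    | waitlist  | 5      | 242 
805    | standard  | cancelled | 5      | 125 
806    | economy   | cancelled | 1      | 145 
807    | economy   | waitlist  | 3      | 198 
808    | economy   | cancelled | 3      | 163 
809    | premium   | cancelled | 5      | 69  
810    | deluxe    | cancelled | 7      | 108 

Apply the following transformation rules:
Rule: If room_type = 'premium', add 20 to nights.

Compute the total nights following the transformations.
64

Step 1: Count records where room_type = 'premium': 1
Step 2: Total bonus added: 1 × 20 = 20
Step 3: Original sum of nights: 44
Step 4: Final sum = 44 + 20 = 64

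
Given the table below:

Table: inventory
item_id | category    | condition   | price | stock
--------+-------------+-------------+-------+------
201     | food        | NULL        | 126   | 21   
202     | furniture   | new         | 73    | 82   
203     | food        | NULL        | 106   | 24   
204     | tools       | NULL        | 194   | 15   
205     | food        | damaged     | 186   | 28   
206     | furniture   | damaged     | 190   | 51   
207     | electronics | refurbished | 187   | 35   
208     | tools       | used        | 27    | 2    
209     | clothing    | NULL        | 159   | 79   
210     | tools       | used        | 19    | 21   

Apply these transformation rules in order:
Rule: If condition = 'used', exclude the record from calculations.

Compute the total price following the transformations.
1221

Step 1: Identify records where condition = 'used'
Step 2: The excluded records sum to 46
Step 3: Original total price = 1267
Step 4: Remaining total = 1267 - 46 = 1221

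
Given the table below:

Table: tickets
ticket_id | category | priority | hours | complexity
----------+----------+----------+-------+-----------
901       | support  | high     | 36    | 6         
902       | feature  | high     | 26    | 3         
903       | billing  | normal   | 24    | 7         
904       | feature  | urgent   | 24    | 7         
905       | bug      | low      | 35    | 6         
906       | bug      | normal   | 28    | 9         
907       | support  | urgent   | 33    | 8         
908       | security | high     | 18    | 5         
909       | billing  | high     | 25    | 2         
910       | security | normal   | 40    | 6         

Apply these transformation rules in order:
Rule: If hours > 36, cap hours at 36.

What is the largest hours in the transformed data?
36

Step 1: Original maximum hours = 40
Step 2: Apply cap at 36
Step 3: 1 records had hours > 36 and were capped
Step 4: Maximum after transformation = 36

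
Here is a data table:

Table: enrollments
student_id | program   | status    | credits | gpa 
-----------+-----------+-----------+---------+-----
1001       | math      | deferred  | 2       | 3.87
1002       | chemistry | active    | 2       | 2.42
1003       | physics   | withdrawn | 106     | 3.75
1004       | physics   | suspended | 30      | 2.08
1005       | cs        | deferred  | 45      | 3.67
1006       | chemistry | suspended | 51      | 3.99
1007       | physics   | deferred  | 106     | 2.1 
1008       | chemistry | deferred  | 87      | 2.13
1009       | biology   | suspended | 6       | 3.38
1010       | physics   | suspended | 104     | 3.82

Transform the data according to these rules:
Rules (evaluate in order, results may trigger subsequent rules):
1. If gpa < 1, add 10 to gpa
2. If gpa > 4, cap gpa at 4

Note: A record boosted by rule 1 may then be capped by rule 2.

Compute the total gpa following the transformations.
31.21

Step 1: Apply rule 1 to records with gpa < 1
  - 0 records get bonus of 10
  - Of these, 0 records then exceed 4 and get capped
Step 2: Apply rule 2 to records with gpa > 4
  - 0 records (original) are capped
Step 3: Calculate final sum = 31.21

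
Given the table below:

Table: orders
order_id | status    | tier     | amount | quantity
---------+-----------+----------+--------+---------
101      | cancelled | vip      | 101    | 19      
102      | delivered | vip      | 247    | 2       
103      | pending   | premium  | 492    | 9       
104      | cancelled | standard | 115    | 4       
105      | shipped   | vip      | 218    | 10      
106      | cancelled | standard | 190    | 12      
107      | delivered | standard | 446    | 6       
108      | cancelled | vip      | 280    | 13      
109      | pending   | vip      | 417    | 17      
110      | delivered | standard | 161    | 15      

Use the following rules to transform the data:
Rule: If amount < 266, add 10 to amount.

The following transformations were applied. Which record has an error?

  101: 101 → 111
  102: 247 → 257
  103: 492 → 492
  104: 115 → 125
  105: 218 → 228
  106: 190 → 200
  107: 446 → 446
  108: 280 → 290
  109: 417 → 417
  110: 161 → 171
Record 108 has an error. The correct transformed value should be 280, not 290.

Step 1: Check each record against the rule
Step 2: Record 108 has amount = 280
Step 3: Since 280 >= 266, the bonus should not have been applied
Step 4: Correct value = 280, but claimed value = 290
Conclusion: Record 108 has the error.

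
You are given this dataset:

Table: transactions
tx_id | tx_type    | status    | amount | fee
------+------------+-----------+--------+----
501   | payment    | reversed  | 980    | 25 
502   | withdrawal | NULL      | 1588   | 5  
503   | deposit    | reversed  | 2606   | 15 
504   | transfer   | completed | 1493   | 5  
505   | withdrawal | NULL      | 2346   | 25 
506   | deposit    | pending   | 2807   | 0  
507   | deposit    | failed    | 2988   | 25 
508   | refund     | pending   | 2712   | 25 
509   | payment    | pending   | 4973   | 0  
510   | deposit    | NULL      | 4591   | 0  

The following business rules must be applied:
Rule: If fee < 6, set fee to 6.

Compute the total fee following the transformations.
145

Step 1: 5 records have fee < 6
Step 2: These records originally summed to 10
Step 3: After setting to minimum: 5 × 6 = 30
Step 4: Unaffected records sum: 115
Step 5: Final sum = 30 + 115 = 145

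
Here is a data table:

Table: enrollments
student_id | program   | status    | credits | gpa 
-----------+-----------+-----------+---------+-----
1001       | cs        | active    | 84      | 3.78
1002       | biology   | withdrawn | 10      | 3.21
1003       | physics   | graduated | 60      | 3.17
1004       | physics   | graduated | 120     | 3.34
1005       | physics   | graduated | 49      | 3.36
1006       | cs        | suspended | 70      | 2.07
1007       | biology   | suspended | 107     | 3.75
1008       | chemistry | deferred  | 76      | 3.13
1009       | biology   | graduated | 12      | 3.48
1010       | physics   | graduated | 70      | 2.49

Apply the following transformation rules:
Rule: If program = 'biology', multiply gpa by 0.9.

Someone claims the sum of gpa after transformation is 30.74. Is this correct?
Yes, the result is correct.

Step 1: Calculate the correct sum after transformation
Step 2: Apply multiplier 0.9 to records where program = 'biology'
Step 3: Correct result = 30.74
Step 4: Claimed result = 30.74
Step 5: 30.74 = 30.74 ✓
Conclusion: The claimed result is correct.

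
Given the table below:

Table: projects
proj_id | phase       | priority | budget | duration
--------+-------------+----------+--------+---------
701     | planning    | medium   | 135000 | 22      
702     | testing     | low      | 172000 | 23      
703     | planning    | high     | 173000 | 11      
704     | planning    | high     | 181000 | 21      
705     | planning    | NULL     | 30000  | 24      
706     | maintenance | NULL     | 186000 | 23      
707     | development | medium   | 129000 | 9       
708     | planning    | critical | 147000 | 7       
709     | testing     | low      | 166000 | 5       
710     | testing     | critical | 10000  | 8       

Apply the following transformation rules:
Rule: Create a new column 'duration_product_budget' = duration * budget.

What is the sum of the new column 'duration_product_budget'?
20728000

Step 1: For each record, compute duration * budget
Example calculations:
  22 * 135000 = 2970000
  23 * 172000 = 3956000
  11 * 173000 = 1903000
  ...
Step 2: Sum all derived values
Step 3: Total = 20728000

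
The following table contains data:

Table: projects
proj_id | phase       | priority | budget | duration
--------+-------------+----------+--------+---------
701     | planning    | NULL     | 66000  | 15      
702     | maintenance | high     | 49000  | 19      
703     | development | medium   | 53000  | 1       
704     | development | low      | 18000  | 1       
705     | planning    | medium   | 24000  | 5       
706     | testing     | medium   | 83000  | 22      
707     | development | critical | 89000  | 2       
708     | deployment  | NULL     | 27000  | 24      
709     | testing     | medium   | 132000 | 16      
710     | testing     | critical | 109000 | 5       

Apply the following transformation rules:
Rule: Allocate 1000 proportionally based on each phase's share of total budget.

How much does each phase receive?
deployment: 41.54, development: 246.15, maintenance: 75.38, planning: 138.46, testing: 498.46

Step 1: Calculate total budget = 650000
Step 2: Calculate each phase's proportion:
  deployment: 27000/650000 = 4.15% → 41.54
  development: 160000/650000 = 24.62% → 246.15
  maintenance: 49000/650000 = 7.54% → 75.38
  planning: 90000/650000 = 13.85% → 138.46
  testing: 324000/650000 = 49.85% → 498.46
Step 3: Verify: sum of allocations ≈ 1000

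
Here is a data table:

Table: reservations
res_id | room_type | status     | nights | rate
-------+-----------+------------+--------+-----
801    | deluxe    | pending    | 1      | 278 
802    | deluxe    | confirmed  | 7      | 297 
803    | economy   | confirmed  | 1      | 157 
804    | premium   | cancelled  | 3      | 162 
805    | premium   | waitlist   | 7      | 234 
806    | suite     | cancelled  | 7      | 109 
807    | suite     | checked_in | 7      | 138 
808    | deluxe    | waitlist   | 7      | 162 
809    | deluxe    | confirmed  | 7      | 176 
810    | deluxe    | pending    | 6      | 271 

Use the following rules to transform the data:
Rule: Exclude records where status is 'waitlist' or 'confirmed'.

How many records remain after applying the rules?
5

Step 1: Count records to exclude
  - 2 (waitlist) + 3 (confirmed) = 5 records
Step 2: Total records: 10
Step 3: Remaining = 10 - 5 = 5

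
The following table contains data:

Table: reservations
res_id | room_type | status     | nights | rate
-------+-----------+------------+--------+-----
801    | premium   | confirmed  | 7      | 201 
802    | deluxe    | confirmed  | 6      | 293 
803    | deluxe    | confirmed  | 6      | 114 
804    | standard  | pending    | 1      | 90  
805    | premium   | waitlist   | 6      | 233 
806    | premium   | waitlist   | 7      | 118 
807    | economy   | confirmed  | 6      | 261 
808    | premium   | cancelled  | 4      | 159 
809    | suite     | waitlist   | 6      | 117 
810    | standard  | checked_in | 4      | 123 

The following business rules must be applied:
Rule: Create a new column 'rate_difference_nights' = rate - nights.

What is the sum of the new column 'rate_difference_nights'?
1656

Step 1: For each record, compute rate - nights
Example calculations:
  201 - 7 = 194
  293 - 6 = 287
  114 - 6 = 108
  ...
Step 2: Sum all derived values
Step 3: Total = 1656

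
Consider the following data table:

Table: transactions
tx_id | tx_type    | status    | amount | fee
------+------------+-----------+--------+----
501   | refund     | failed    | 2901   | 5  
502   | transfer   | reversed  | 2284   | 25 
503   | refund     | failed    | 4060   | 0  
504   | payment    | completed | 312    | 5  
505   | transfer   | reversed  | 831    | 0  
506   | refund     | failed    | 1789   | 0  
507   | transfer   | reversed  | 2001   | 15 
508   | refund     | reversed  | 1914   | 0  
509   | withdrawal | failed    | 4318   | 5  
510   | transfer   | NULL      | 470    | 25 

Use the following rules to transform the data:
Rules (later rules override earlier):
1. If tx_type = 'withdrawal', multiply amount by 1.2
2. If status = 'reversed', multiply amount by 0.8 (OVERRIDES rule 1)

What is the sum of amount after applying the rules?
20337.6

Step 1: Rule 2 takes priority for records with status = 'reversed'
  - 4 records: 7030 × 0.8 = 5624.0
Step 2: Rule 1 applies to remaining records with tx_type = 'withdrawal'
  - 1 records: 4318 × 1.2 = 5181.6
Step 3: Other records unchanged: 9532
Step 4: Final sum = 5624.0 + 5181.6 + 9532 = 20337.6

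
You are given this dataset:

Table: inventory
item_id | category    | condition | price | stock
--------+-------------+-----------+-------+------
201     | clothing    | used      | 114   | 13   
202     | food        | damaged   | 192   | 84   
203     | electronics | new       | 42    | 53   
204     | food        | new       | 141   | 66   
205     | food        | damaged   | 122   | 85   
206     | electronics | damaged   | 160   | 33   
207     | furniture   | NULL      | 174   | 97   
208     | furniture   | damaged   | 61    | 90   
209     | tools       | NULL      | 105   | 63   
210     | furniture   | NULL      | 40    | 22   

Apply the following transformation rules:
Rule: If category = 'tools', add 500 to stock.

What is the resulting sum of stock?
1106

Step 1: Count records where category = 'tools': 1
Step 2: Total bonus added: 1 × 500 = 500
Step 3: Original sum of stock: 606
Step 4: Final sum = 606 + 500 = 1106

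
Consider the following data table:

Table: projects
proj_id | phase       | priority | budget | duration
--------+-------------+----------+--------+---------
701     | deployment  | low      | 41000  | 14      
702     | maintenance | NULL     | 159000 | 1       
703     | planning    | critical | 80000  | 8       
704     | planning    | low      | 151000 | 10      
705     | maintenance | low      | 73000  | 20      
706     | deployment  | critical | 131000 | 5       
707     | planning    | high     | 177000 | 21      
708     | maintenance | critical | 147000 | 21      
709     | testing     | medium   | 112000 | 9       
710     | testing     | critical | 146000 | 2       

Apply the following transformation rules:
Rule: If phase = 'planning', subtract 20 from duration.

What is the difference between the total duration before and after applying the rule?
60

Step 1: Original sum of duration = 111
Step 2: 3 records have phase = 'planning'
Step 3: Each affected record changes by -20
Step 4: Total change = 3 × -20 = -60
Step 5: New sum = 111 + -60 = 51
Step 6: Difference = |51 - 111| = 60
        (Sum decreased by 60)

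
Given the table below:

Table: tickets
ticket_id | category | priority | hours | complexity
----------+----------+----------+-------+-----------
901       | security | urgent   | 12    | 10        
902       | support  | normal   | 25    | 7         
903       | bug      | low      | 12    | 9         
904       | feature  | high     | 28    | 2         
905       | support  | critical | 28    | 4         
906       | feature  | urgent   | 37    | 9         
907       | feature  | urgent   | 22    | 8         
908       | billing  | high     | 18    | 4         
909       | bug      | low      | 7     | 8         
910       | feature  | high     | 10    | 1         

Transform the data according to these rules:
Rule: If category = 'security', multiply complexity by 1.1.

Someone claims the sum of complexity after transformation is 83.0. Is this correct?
No, the correct result is 63.0.

Step 1: Calculate the correct sum after transformation
Step 2: Apply multiplier 1.1 to records where category = 'security'
Step 3: Correct result = 63.0
Step 4: Claimed result = 83.0
Step 5: 63.0 ≠ 83.0
Conclusion: The claimed result is incorrect. The correct answer is 63.0.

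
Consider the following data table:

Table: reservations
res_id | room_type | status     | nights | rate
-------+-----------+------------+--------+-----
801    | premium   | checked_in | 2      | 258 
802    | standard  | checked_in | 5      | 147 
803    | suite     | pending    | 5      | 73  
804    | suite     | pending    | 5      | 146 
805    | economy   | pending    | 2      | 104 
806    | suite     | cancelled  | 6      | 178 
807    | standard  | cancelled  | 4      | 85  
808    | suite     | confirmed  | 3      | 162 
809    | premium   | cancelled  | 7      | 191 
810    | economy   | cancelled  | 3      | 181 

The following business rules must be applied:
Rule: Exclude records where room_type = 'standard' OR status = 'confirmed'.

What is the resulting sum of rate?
1131

Step 1: Find records where room_type = 'standard' OR status = 'confirmed'
Step 2: 3 records match, summing to 394
Step 3: Original sum: 1525
Step 4: Remaining sum = 1525 - 394 = 1131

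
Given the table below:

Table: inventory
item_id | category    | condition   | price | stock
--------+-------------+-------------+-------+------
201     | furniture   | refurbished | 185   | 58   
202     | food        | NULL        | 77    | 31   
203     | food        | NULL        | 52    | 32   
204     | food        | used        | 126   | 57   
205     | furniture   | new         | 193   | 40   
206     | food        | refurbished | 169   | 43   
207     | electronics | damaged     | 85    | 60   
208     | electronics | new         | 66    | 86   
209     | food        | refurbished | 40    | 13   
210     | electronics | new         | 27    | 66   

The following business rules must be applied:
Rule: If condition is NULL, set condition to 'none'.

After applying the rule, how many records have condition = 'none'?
2

Step 1: Count records where condition IS NULL
Step 2: Found 2 records with NULL condition
Step 3: These records will have condition set to 'none'
Step 4: Records already having condition = 'none': 0
Step 5: Answer: 2 + 0 = 2 records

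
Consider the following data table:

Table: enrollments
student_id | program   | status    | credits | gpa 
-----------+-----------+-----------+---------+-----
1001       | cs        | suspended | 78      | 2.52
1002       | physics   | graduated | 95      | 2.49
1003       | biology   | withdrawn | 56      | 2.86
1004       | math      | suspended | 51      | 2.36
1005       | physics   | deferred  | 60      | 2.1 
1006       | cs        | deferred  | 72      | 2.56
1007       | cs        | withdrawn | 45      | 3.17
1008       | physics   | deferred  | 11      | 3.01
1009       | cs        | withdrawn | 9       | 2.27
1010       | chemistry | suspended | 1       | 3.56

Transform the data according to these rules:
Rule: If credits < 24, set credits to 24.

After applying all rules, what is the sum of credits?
529

Step 1: 3 records have credits < 24
Step 2: These records originally summed to 21
Step 3: After setting to minimum: 3 × 24 = 72
Step 4: Unaffected records sum: 457
Step 5: Final sum = 72 + 457 = 529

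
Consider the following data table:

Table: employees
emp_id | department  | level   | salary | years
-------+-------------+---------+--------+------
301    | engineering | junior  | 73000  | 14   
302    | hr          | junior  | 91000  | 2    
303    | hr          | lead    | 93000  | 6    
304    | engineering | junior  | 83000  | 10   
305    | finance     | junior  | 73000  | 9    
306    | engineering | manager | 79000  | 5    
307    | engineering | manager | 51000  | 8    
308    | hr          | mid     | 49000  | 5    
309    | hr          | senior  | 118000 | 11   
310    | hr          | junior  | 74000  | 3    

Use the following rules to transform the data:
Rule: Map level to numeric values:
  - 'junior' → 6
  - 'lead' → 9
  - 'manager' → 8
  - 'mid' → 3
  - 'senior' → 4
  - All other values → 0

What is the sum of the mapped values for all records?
62

Step 1: Apply mapping to each record
Step 2: Count by status:
  'junior': 5 records × 6 = 30
  'lead': 1 records × 9 = 9
  'manager': 2 records × 8 = 16
  'mid': 1 records × 3 = 3
  'senior': 1 records × 4 = 4
Step 3: Sum all mapped values = 62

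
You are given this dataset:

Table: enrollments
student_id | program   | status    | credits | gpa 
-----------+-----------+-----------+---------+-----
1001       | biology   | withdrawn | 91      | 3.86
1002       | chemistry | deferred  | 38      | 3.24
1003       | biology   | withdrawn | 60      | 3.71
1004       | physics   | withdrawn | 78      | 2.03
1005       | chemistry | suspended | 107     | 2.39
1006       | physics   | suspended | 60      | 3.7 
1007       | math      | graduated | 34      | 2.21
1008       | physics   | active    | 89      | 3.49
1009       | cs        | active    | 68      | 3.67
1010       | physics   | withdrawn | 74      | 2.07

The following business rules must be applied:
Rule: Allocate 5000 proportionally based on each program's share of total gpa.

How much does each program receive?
biology: 1246.3, chemistry: 926.9, cs: 604.21, math: 363.85, physics: 1858.74

Step 1: Calculate total gpa = 30.37
Step 2: Calculate each program's proportion:
  biology: 7.57/30.37 = 24.93% → 1246.3
  chemistry: 5.63/30.37 = 18.54% → 926.9
  cs: 3.67/30.37 = 12.08% → 604.21
  math: 2.21/30.37 = 7.28% → 363.85
  physics: 11.29/30.37 = 37.17% → 1858.74
Step 3: Verify: sum of allocations ≈ 5000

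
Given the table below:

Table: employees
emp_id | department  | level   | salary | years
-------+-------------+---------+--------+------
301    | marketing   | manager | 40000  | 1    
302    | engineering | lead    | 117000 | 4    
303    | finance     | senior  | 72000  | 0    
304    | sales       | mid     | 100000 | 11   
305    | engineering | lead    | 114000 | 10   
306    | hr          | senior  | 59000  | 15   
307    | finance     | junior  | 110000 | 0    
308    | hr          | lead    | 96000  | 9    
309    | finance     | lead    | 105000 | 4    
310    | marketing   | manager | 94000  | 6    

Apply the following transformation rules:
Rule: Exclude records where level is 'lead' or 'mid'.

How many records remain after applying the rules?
5

Step 1: Count records to exclude
  - 4 (lead) + 1 (mid) = 5 records
Step 2: Total records: 10
Step 3: Remaining = 10 - 5 = 5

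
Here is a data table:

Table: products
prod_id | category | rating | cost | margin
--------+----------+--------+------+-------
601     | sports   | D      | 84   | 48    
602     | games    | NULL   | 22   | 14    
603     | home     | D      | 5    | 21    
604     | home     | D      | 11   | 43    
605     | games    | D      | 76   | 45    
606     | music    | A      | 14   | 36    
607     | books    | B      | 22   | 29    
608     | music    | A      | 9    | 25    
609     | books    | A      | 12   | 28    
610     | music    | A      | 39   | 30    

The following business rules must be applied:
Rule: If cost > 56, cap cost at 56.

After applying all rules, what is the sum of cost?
246

Step 1: 2 records have cost > 56
Step 2: These records originally summed to 160
Step 3: After capping: 2 × 56 = 112
Step 4: Unaffected records sum: 134
Step 5: Final sum = 112 + 134 = 246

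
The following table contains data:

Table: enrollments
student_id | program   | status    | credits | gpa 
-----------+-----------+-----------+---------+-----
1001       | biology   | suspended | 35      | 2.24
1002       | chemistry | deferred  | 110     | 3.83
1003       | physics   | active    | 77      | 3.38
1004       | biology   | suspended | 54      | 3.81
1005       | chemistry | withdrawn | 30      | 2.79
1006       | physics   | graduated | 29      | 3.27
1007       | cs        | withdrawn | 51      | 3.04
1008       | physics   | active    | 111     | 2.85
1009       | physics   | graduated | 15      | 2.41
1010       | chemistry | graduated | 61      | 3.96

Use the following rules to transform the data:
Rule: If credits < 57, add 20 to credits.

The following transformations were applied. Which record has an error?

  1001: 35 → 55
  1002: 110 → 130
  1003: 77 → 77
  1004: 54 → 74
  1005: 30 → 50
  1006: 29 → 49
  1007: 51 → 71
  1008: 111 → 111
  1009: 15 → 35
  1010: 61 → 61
Record 1002 has an error. The correct transformed value should be 110, not 130.

Step 1: Check each record against the rule
Step 2: Record 1002 has credits = 110
Step 3: Since 110 >= 57, the bonus should not have been applied
Step 4: Correct value = 110, but claimed value = 130
Conclusion: Record 1002 has the error.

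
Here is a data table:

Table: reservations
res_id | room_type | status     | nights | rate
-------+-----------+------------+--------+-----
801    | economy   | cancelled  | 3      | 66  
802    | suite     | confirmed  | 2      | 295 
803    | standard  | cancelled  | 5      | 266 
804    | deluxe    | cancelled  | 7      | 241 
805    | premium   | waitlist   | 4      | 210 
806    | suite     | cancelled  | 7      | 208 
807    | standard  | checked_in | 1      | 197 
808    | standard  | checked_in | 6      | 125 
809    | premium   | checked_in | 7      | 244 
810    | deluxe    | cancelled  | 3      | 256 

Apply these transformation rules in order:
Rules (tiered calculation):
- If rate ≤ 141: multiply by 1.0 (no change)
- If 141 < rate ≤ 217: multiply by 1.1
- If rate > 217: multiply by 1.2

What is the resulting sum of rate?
2429.9

Step 1: Tier 1 (rate ≤ 141): 2 records, sum = 191 × 1.0 = 191.0
Step 2: Tier 2 (141 < rate ≤ 217): 3 records, sum = 615 × 1.1 = 676.5
Step 3: Tier 3 (rate > 217): 5 records, sum = 1302 × 1.2 = 1562.4
Step 4: Final sum = 191.0 + 676.5 + 1562.4 = 2429.9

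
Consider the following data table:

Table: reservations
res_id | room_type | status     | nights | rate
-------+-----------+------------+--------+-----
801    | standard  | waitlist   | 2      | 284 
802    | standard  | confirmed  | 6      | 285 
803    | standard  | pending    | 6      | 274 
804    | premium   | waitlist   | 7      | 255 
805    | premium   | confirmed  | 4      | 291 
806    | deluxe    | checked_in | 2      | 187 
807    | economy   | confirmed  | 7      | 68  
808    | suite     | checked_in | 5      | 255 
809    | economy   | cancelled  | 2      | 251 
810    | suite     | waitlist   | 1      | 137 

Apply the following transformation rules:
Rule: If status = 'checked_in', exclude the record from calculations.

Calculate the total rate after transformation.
1845

Step 1: Identify records where status = 'checked_in'
Step 2: The excluded records sum to 442
Step 3: Original total rate = 2287
Step 4: Remaining total = 2287 - 442 = 1845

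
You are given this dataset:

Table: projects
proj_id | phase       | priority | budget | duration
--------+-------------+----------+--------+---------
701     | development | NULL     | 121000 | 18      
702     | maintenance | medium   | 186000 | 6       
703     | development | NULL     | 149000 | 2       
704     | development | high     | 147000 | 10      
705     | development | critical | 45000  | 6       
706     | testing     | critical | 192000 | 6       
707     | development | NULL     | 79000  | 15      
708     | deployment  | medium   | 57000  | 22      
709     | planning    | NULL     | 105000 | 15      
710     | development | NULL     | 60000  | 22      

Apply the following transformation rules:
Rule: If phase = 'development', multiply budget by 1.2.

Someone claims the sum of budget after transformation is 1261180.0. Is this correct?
No, the correct result is 1261200.0.

Step 1: Calculate the correct sum after transformation
Step 2: Apply multiplier 1.2 to records where phase = 'development'
Step 3: Correct result = 1261200.0
Step 4: Claimed result = 1261180.0
Step 5: 1261200.0 ≠ 1261180.0
Conclusion: The claimed result is incorrect. The correct answer is 1261200.0.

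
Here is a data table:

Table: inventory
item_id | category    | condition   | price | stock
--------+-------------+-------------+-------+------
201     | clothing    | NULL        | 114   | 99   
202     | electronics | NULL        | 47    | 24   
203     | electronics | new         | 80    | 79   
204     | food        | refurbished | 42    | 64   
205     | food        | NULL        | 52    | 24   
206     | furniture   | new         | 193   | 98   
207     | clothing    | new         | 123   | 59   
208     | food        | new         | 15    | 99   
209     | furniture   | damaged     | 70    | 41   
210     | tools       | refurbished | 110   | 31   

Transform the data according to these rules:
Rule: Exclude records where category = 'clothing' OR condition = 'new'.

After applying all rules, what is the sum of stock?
184

Step 1: Find records where category = 'clothing' OR condition = 'new'
Step 2: 5 records match, summing to 434
Step 3: Original sum: 618
Step 4: Remaining sum = 618 - 434 = 184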